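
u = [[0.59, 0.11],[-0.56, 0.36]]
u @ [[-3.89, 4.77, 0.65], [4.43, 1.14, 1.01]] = [[-1.81, 2.94, 0.49],[3.77, -2.26, -0.00]]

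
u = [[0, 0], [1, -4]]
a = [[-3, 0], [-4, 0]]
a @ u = [[0, 0], [0, 0]]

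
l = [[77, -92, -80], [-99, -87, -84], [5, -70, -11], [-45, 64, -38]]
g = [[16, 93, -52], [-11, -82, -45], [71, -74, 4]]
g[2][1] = -74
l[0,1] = -92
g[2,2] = 4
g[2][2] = 4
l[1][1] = -87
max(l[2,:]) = 5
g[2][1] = -74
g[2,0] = 71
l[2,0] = 5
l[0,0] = 77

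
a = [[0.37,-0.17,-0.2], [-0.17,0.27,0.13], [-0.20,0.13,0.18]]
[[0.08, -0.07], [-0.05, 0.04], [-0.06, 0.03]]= a@[[0.10, -0.2], [-0.02, 0.06], [-0.22, -0.09]]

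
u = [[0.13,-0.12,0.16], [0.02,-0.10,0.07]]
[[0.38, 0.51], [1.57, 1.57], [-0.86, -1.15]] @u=[[0.06, -0.10, 0.1], [0.24, -0.35, 0.36], [-0.13, 0.22, -0.22]]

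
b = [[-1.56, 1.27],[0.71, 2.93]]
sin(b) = [[-0.94,0.26],[0.15,-0.02]]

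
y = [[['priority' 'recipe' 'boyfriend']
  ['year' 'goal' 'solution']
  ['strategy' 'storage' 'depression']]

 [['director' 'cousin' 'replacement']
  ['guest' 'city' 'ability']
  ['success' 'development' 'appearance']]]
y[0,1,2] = 'solution'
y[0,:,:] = [['priority', 'recipe', 'boyfriend'], ['year', 'goal', 'solution'], ['strategy', 'storage', 'depression']]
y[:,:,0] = [['priority', 'year', 'strategy'], ['director', 'guest', 'success']]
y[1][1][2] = 'ability'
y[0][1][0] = 'year'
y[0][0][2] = 'boyfriend'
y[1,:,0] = ['director', 'guest', 'success']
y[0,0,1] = 'recipe'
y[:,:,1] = [['recipe', 'goal', 'storage'], ['cousin', 'city', 'development']]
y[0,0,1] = 'recipe'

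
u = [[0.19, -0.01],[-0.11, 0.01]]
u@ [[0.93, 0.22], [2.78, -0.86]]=[[0.15, 0.05], [-0.07, -0.03]]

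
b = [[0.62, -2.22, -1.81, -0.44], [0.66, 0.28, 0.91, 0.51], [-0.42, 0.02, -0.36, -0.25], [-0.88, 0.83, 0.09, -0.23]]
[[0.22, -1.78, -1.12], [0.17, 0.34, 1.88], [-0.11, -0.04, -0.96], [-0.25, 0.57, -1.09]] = b @ [[0.29, -0.63, 1.35], [0.06, -0.26, 0.12], [-0.13, 1.22, 0.85], [0.15, -0.55, 0.35]]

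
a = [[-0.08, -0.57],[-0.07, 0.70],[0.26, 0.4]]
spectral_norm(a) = 0.99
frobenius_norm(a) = 1.03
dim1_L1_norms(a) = [0.65, 0.77, 0.66]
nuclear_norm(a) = 1.25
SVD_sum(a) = [[-0.06,-0.57], [0.08,0.68], [0.05,0.42]] + [[-0.02, 0.0], [-0.15, 0.02], [0.21, -0.02]]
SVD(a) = [[0.58, 0.06], [-0.69, 0.56], [-0.43, -0.82]] @ diag([0.993003594666338, 0.2602765086974459]) @ [[-0.11, -0.99], [-0.99, 0.11]]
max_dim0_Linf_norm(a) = 0.7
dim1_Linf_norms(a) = [0.57, 0.7, 0.4]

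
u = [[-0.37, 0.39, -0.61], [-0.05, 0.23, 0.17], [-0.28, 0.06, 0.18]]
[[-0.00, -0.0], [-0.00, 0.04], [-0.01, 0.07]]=u @ [[0.02, -0.15], [-0.00, 0.04], [-0.01, 0.12]]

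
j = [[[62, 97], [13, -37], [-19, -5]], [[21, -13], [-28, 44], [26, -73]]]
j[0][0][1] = 97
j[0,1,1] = -37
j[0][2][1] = -5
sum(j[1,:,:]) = -23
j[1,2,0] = 26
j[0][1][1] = -37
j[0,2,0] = -19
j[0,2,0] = -19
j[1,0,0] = 21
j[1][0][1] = -13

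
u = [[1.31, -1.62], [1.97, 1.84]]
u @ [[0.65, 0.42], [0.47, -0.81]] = [[0.09, 1.86],  [2.15, -0.66]]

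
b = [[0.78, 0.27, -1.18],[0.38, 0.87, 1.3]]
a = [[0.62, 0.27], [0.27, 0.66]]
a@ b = [[0.59, 0.4, -0.38], [0.46, 0.65, 0.54]]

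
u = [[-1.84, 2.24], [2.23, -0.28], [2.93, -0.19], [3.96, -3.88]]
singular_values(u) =[6.93, 2.2]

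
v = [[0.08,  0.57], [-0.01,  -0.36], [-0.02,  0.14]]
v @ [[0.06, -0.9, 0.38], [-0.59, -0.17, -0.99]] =[[-0.33, -0.17, -0.53],[0.21, 0.07, 0.35],[-0.08, -0.01, -0.15]]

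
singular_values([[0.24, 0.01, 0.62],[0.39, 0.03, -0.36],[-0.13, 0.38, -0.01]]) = [0.72, 0.49, 0.36]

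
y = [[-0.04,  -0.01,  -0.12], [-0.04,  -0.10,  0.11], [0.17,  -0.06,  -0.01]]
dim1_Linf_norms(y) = [0.12, 0.11, 0.17]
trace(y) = -0.15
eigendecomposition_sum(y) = [[-0.01+0.06j, (0.01-0.02j), (-0.06-0.01j)], [(0.02-0.05j), -0.01+0.02j, (0.05+0.01j)], [0.09+0.01j, -0.03-0.01j, -0.01+0.08j]] + [[-0.01-0.06j, 0.01+0.02j, -0.06+0.01j], [0.02+0.05j, -0.01-0.02j, (0.05-0.01j)], [0.09-0.01j, (-0.03+0.01j), -0.01-0.08j]] + [[(-0.02-0j), (-0.03+0j), 0.00-0.00j], [-0.07-0.00j, (-0.08+0j), 0.01-0.00j], [-0.01-0.00j, -0.01+0.00j, 0.00-0.00j]]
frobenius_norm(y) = 0.27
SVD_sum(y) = [[-0.06, 0.03, -0.02],[0.03, -0.02, 0.01],[0.14, -0.06, 0.05]] + [[0.04, 0.02, -0.07],[-0.06, -0.04, 0.12],[0.03, 0.02, -0.06]] + [[-0.02,-0.06,-0.03], [-0.01,-0.04,-0.02], [-0.0,-0.02,-0.01]]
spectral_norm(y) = 0.18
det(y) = -0.00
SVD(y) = [[-0.37, 0.46, 0.81], [0.21, -0.80, 0.55], [0.90, 0.38, 0.20]] @ diag([0.18499290033683619, 0.17496879966354903, 0.08696864934711969]) @ [[0.86, -0.39, 0.32], [0.45, 0.3, -0.84], [-0.23, -0.87, -0.44]]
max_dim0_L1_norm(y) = 0.25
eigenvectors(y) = [[-0.03+0.53j, (-0.03-0.53j), 0.29+0.00j], [(0.08-0.45j), 0.08+0.45j, (0.95+0j)], [0.72+0.00j, (0.72-0j), (0.08+0j)]]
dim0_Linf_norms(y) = [0.17, 0.1, 0.12]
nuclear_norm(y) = 0.45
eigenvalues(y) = [(-0.02+0.16j), (-0.02-0.16j), (-0.1+0j)]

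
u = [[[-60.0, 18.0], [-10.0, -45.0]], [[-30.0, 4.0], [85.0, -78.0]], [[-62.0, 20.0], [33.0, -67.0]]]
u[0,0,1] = 18.0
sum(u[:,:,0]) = -44.0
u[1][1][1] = -78.0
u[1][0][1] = 4.0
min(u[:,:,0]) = -62.0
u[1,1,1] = -78.0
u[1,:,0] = [-30.0, 85.0]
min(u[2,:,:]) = -67.0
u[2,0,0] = -62.0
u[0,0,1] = 18.0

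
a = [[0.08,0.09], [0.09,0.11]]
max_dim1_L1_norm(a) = 0.2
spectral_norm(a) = 0.19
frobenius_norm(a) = 0.19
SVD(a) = [[-0.65, -0.76], [-0.76, 0.65]] @ diag([0.1862414379544733, 0.003758562045526698]) @ [[-0.65,-0.76], [-0.76,0.65]]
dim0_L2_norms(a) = [0.12, 0.14]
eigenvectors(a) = [[-0.76, -0.65], [0.65, -0.76]]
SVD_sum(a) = [[0.08, 0.09], [0.09, 0.11]] + [[0.0, -0.0],[-0.00, 0.00]]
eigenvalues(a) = [0.0, 0.19]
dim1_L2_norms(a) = [0.12, 0.14]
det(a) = 0.00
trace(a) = 0.19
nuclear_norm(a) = 0.19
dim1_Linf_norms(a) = [0.09, 0.11]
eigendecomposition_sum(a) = [[0.0, -0.0],[-0.00, 0.0]] + [[0.08, 0.09], [0.09, 0.11]]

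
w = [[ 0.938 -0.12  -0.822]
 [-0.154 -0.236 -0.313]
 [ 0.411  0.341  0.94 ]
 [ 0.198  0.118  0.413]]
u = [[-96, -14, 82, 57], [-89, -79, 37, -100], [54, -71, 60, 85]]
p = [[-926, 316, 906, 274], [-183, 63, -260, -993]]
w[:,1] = [-0.12, -0.236, 0.341, 0.118]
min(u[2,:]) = -71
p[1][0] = -183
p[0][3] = 274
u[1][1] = -79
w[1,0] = -0.154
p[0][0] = -926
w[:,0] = [0.938, -0.154, 0.411, 0.198]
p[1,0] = -183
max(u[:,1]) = -14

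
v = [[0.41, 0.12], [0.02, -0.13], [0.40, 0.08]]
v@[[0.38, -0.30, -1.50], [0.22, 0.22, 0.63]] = [[0.18, -0.10, -0.54], [-0.02, -0.03, -0.11], [0.17, -0.10, -0.55]]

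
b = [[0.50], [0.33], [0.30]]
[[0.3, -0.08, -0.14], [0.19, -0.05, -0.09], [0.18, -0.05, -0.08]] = b @ [[0.59, -0.16, -0.28]]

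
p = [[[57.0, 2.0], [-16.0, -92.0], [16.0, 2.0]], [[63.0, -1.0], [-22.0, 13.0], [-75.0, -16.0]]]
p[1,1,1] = 13.0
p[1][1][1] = 13.0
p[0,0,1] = 2.0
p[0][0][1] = 2.0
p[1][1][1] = 13.0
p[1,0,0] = 63.0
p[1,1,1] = 13.0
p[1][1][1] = 13.0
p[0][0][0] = 57.0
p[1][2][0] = -75.0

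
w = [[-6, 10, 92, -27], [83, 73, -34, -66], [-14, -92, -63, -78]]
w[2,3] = -78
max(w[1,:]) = 83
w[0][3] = -27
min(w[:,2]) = -63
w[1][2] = -34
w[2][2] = -63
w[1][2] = -34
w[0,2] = 92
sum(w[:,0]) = 63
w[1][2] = -34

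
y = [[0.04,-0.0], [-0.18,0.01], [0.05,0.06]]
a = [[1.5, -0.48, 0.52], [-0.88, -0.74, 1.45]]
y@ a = [[0.06, -0.02, 0.02], [-0.28, 0.08, -0.08], [0.02, -0.07, 0.11]]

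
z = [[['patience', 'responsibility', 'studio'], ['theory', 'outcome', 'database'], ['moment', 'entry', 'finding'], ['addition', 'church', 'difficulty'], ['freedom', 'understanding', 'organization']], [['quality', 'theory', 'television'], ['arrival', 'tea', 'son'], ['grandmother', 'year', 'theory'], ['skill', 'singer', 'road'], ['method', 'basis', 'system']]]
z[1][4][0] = 'method'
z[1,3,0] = 'skill'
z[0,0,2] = 'studio'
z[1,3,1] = 'singer'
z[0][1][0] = 'theory'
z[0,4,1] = 'understanding'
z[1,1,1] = 'tea'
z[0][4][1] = 'understanding'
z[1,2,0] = 'grandmother'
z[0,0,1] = 'responsibility'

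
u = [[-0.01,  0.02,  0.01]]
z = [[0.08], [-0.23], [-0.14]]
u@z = [[-0.01]]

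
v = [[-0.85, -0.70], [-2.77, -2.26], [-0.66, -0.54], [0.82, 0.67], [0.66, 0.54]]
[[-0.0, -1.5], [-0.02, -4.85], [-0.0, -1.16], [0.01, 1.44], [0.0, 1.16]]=v @ [[0.66, 0.47], [-0.80, 1.57]]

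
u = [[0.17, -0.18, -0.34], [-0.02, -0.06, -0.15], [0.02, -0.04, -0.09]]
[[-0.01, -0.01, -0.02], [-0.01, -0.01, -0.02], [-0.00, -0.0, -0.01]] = u @ [[0.05, 0.06, 0.08], [-0.03, -0.03, -0.04], [0.07, 0.08, 0.11]]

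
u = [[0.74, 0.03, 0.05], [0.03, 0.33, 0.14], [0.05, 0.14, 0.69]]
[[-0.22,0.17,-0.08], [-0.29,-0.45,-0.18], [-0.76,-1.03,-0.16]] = u@[[-0.21, 0.36, -0.08], [-0.44, -0.81, -0.5], [-0.99, -1.36, -0.12]]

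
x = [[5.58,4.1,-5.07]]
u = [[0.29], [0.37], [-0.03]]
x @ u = [[3.29]]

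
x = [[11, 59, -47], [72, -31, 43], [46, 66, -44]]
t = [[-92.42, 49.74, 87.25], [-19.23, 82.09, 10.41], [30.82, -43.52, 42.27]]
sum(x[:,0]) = 129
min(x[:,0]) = 11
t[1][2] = 10.41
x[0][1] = 59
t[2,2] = 42.27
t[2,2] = 42.27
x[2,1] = 66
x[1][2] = 43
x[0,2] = -47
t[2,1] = -43.52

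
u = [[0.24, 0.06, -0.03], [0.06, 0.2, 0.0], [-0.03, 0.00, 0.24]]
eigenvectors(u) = [[0.6, -0.77, 0.22], [-0.77, -0.49, 0.41], [0.21, 0.42, 0.88]]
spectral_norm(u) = 0.29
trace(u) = 0.68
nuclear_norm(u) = 0.68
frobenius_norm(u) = 0.41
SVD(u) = [[-0.77, -0.22, 0.6],[-0.49, -0.41, -0.77],[0.42, -0.88, 0.21]] @ diag([0.29456391055851516, 0.23241447450040212, 0.15302161494108255]) @ [[-0.77,-0.49,0.42], [-0.22,-0.41,-0.88], [0.60,-0.77,0.21]]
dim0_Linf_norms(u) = [0.24, 0.2, 0.24]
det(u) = 0.01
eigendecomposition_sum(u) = [[0.06, -0.07, 0.02], [-0.07, 0.09, -0.02], [0.02, -0.02, 0.01]] + [[0.17, 0.11, -0.09], [0.11, 0.07, -0.06], [-0.09, -0.06, 0.05]] + [[0.01, 0.02, 0.05], [0.02, 0.04, 0.08], [0.05, 0.08, 0.18]]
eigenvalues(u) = [0.15, 0.29, 0.23]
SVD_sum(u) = [[0.17, 0.11, -0.09], [0.11, 0.07, -0.06], [-0.09, -0.06, 0.05]] + [[0.01,0.02,0.05], [0.02,0.04,0.08], [0.05,0.08,0.18]] + [[0.06,  -0.07,  0.02], [-0.07,  0.09,  -0.02], [0.02,  -0.02,  0.01]]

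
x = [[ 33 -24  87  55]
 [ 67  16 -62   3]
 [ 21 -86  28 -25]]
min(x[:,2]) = -62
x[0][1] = -24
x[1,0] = 67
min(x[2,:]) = -86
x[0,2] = 87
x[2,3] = -25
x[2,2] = 28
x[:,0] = [33, 67, 21]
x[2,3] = -25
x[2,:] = [21, -86, 28, -25]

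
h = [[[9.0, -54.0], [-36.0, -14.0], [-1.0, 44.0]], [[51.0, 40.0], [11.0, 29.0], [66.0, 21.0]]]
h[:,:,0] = [[9.0, -36.0, -1.0], [51.0, 11.0, 66.0]]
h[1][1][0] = 11.0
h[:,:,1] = [[-54.0, -14.0, 44.0], [40.0, 29.0, 21.0]]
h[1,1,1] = 29.0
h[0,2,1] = 44.0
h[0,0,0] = 9.0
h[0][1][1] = -14.0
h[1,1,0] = 11.0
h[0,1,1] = -14.0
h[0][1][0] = -36.0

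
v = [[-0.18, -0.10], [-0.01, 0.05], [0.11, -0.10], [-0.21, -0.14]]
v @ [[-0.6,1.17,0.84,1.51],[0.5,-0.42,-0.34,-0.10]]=[[0.06, -0.17, -0.12, -0.26], [0.03, -0.03, -0.03, -0.02], [-0.12, 0.17, 0.13, 0.18], [0.06, -0.19, -0.13, -0.30]]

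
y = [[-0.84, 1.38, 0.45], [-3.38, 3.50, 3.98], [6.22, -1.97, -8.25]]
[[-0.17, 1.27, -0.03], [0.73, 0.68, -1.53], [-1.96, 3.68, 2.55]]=y @ [[0.56, -0.77, -0.82], [-0.00, 0.85, -0.24], [0.66, -1.23, -0.87]]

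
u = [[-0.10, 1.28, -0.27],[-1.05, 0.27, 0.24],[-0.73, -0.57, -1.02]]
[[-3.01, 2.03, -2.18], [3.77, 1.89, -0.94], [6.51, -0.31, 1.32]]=u@ [[-4.67,-1.31,0.32],[-3.00,1.56,-1.79],[-1.36,0.37,-0.52]]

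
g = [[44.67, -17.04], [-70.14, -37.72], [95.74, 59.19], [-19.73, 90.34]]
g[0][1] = -17.04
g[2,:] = [95.74, 59.19]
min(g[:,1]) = -37.72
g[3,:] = [-19.73, 90.34]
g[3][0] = -19.73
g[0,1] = -17.04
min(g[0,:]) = -17.04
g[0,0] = 44.67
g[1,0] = -70.14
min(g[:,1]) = -37.72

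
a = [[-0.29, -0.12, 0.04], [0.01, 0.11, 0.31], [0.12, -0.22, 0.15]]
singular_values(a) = [0.35, 0.32, 0.27]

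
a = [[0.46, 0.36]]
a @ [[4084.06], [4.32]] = [[1880.22]]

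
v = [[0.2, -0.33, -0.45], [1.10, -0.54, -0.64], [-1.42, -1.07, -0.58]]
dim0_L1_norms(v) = [2.72, 1.94, 1.67]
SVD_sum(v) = [[-0.05, -0.03, -0.01], [0.53, 0.27, 0.11], [-1.6, -0.81, -0.35]] + [[0.27, -0.37, -0.37], [0.57, -0.78, -0.78], [0.18, -0.25, -0.25]] + [[-0.02, 0.06, -0.07], [0.01, -0.03, 0.03], [0.00, -0.01, 0.01]]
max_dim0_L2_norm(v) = 1.81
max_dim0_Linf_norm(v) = 1.42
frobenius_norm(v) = 2.40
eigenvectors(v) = [[0.26, 0.29, 0.31], [0.60, -0.60, 0.28], [-0.76, 0.75, 0.91]]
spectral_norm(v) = 1.93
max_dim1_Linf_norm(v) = 1.42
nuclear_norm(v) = 3.46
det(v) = 0.29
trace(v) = -0.92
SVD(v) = [[0.03,-0.41,0.91], [-0.31,-0.87,-0.38], [0.95,-0.27,-0.15]] @ diag([1.9260404441386385, 1.4281305392427464, 0.1054104853629671]) @ [[-0.88, -0.44, -0.19], [-0.46, 0.63, 0.63], [-0.16, 0.64, -0.75]]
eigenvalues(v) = [0.75, -0.28, -1.4]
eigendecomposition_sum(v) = [[0.35, 0.01, -0.13], [0.81, 0.03, -0.29], [-1.03, -0.04, 0.37]] + [[-0.15, 0.09, 0.02], [0.30, -0.19, -0.05], [-0.37, 0.23, 0.06]] + [[-0.01, -0.44, -0.35], [-0.01, -0.38, -0.31], [-0.02, -1.26, -1.0]]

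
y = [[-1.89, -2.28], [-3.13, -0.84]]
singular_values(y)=[4.19, 1.33]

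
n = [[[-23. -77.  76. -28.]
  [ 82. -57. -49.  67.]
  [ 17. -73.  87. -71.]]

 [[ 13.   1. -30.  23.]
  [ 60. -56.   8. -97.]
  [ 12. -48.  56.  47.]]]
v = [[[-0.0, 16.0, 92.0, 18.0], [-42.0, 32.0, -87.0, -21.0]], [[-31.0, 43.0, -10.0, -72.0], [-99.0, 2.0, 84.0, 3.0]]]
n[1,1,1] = -56.0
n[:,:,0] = [[-23.0, 82.0, 17.0], [13.0, 60.0, 12.0]]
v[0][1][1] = 32.0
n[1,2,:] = [12.0, -48.0, 56.0, 47.0]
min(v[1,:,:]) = -99.0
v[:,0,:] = [[-0.0, 16.0, 92.0, 18.0], [-31.0, 43.0, -10.0, -72.0]]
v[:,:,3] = [[18.0, -21.0], [-72.0, 3.0]]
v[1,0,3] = -72.0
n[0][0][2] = 76.0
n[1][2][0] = 12.0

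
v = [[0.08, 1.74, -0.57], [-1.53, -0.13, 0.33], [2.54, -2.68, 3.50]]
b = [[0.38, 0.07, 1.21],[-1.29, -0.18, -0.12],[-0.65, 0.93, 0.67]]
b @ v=[[3.0, -2.59, 4.04], [-0.13, -1.9, 0.26], [0.23, -3.05, 3.02]]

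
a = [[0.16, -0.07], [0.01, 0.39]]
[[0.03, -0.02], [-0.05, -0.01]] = a@[[0.1, -0.16], [-0.14, -0.01]]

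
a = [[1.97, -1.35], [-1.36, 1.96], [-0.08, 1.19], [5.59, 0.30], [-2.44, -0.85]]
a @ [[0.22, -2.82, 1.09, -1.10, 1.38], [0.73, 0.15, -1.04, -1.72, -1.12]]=[[-0.55, -5.76, 3.55, 0.15, 4.23], [1.13, 4.13, -3.52, -1.88, -4.07], [0.85, 0.40, -1.32, -1.96, -1.44], [1.45, -15.72, 5.78, -6.66, 7.38], [-1.16, 6.75, -1.78, 4.15, -2.42]]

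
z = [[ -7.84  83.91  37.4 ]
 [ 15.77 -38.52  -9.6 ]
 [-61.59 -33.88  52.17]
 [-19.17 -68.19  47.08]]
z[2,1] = -33.88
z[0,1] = 83.91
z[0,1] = 83.91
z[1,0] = 15.77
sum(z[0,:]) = 113.47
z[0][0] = -7.84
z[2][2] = 52.17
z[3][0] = -19.17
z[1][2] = -9.6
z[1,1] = -38.52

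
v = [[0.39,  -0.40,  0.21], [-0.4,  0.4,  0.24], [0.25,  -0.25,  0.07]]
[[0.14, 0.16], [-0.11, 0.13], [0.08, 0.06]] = v @ [[-0.24, 0.21], [-0.55, 0.15], [0.07, 0.66]]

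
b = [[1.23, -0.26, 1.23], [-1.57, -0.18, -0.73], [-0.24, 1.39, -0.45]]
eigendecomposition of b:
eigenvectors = [[0.33+0.47j, (0.33-0.47j), -0.51+0.00j],[-0.45-0.33j, -0.45+0.33j, (-0.32+0j)],[-0.60+0.00j, -0.60-0.00j, 0.80+0.00j]]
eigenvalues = [(0.73+0.96j), (0.73-0.96j), (-0.86+0j)]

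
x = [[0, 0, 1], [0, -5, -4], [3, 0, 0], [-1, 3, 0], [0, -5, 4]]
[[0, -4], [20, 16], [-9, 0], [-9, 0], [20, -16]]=x @ [[-3, 0], [-4, 0], [0, -4]]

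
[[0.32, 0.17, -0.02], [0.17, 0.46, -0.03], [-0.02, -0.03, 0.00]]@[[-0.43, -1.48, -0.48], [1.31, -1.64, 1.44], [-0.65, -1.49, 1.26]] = [[0.1, -0.72, 0.07], [0.55, -0.96, 0.54], [-0.03, 0.08, -0.03]]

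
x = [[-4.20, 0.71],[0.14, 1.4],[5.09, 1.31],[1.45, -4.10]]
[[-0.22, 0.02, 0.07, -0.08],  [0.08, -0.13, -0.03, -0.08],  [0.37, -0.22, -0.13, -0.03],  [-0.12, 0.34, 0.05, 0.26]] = x @ [[0.06,-0.02,-0.02,0.01], [0.05,-0.09,-0.02,-0.06]]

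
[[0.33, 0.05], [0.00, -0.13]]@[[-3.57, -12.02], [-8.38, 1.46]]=[[-1.60, -3.89], [1.09, -0.19]]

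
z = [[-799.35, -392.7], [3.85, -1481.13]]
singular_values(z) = [1549.79, 764.91]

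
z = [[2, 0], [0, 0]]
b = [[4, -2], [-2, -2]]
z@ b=[[8, -4], [0, 0]]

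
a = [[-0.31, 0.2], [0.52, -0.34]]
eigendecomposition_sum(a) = [[-0.00, -0.0], [-0.00, -0.0]] + [[-0.31, 0.20],[0.52, -0.34]]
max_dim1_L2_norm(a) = 0.62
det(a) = 0.00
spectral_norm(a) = 0.72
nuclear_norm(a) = 0.72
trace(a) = -0.65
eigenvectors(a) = [[0.54, -0.51], [0.84, 0.86]]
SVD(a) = [[-0.51,0.86], [0.86,0.51]] @ diag([0.7225622782175285, 0.0019375492496697267]) @ [[0.84,-0.55], [-0.55,-0.84]]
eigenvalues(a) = [-0.0, -0.65]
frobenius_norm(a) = 0.72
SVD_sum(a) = [[-0.31, 0.2], [0.52, -0.34]] + [[-0.0, -0.0],[-0.00, -0.00]]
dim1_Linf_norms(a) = [0.31, 0.52]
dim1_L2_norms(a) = [0.37, 0.62]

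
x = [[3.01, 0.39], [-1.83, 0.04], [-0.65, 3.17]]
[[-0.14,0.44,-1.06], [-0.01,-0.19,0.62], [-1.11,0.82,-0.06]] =x@[[0.00, 0.11, -0.34], [-0.35, 0.28, -0.09]]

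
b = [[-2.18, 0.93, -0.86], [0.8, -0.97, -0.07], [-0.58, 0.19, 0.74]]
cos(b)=[[-0.54, 0.76, -0.25], [0.6, 0.52, 0.18], [-0.22, 0.14, 0.57]]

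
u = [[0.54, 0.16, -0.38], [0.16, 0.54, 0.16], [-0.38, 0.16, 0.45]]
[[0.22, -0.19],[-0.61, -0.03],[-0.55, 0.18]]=u @ [[0.4, 0.33], [-1.11, -0.39], [-0.48, 0.81]]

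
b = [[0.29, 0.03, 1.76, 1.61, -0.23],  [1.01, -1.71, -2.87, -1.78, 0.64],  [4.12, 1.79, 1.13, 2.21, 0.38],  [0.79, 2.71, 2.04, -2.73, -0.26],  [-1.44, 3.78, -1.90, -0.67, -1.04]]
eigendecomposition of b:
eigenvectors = [[(0.41+0j), -0.19-0.01j, (-0.19+0.01j), 0.05-0.16j, 0.05+0.16j], [-0.33+0.00j, (0.12+0.22j), (0.12-0.22j), -0.30+0.17j, -0.30-0.17j], [0.50+0.00j, (0.12-0.18j), (0.12+0.18j), (0.05-0.22j), 0.05+0.22j], [0.10+0.00j, (0.11+0.04j), (0.11-0.04j), (0.07+0.61j), (0.07-0.61j)], [(-0.68+0j), 0.92+0.00j, (0.92-0j), 0.65+0.00j, (0.65-0j)]]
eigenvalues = [(3.23+0j), (-0.55+1.27j), (-0.55-1.27j), (-3.09+1.32j), (-3.09-1.32j)]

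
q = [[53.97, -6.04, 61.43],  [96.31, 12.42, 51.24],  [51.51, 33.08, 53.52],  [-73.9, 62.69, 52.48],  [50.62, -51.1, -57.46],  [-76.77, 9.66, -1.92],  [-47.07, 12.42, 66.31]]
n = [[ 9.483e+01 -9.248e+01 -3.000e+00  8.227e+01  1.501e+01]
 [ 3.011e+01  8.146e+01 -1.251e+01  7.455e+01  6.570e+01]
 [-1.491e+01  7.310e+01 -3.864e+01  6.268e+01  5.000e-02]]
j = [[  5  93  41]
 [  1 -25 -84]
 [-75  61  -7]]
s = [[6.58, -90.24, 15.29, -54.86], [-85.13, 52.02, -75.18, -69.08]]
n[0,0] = 94.83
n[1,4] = 65.7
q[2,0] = 51.51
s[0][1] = -90.24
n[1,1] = 81.46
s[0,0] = 6.58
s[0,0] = 6.58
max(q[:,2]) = 66.31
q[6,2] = 66.31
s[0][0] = 6.58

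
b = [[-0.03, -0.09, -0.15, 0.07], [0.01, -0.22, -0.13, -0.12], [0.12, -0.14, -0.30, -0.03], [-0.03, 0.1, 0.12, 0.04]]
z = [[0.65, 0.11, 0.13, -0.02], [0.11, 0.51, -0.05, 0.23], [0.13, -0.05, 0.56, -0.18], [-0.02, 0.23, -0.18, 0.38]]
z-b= [[0.68, 0.20, 0.28, -0.09], [0.10, 0.73, 0.08, 0.35], [0.01, 0.09, 0.86, -0.15], [0.01, 0.13, -0.3, 0.34]]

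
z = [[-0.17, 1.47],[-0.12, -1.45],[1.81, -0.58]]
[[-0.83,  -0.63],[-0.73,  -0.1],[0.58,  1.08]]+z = [[-1.0, 0.84],[-0.85, -1.55],[2.39, 0.50]]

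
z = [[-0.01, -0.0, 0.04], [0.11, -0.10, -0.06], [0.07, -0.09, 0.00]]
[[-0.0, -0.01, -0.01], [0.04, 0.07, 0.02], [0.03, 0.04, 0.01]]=z @[[0.26, 0.39, -0.07], [-0.12, -0.19, -0.12], [-0.05, -0.10, -0.18]]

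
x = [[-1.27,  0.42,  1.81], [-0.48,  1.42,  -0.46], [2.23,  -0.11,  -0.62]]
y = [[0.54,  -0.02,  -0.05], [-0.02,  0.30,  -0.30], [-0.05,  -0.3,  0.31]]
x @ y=[[-0.78, -0.39, 0.50], [-0.26, 0.57, -0.54], [1.24, 0.11, -0.27]]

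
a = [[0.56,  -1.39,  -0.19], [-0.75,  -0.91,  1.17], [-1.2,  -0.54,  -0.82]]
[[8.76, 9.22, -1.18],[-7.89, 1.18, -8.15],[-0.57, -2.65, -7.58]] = a @ [[5.74, 4.38, 5.52],[-3.23, -4.87, 3.2],[-5.58, 0.03, -0.94]]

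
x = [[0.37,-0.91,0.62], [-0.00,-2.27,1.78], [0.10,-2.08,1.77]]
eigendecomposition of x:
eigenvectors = [[-0.26, 0.06, 0.26], [-0.53, -0.56, 0.77], [-0.81, -0.83, 0.59]]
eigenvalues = [0.43, 0.35, -0.91]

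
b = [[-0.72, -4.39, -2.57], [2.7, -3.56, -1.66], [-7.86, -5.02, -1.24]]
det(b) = 37.59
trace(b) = -5.52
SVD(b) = [[-0.39, -0.54, -0.74], [-0.07, -0.79, 0.61], [-0.92, 0.3, 0.27]] @ diag([10.083674117558342, 5.963296625330662, 0.6251477019104673]) @ [[0.72,0.65,0.23], [-0.68,0.62,0.39], [0.12,-0.44,0.89]]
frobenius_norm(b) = 11.73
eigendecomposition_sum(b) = [[1.04, -0.28, -0.55], [1.48, -0.4, -0.79], [-3.93, 1.07, 2.1]] + [[-1.22, 2.23, 0.52], [1.28, -2.34, -0.54], [-2.95, 5.39, 1.25]] + [[-0.54, -6.34, -2.53], [-0.07, -0.81, -0.33], [-0.97, -11.48, -4.59]]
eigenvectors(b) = [[-0.24, -0.36, 0.48], [-0.34, 0.37, 0.06], [0.91, -0.86, 0.87]]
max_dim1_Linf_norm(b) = 7.86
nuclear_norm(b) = 16.67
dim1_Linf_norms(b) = [4.39, 3.56, 7.86]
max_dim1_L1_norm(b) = 14.12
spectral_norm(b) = 10.08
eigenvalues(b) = [2.73, -2.32, -5.94]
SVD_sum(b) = [[-2.87, -2.6, -0.89], [-0.54, -0.49, -0.17], [-6.67, -6.04, -2.08]] + [[2.2, -2.00, -1.26], [3.20, -2.9, -1.83], [-1.21, 1.09, 0.69]] + [[-0.05, 0.2, -0.41], [0.04, -0.17, 0.34], [0.02, -0.07, 0.15]]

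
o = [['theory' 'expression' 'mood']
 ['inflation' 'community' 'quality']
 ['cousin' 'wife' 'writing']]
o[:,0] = ['theory', 'inflation', 'cousin']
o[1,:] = ['inflation', 'community', 'quality']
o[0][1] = 'expression'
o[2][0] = 'cousin'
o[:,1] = ['expression', 'community', 'wife']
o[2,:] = ['cousin', 'wife', 'writing']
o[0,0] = 'theory'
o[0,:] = ['theory', 'expression', 'mood']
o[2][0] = 'cousin'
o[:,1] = ['expression', 'community', 'wife']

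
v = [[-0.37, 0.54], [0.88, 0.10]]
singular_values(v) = [0.96, 0.53]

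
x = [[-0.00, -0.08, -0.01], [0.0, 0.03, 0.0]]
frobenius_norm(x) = 0.09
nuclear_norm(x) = 0.09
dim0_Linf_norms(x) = [0.0, 0.08, 0.01]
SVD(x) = [[-0.94, 0.35], [0.35, 0.94]] @ diag([0.08595241580617241, 0.0034903032938191883]) @ [[-0.00, 0.99, 0.11], [-0.00, 0.11, -0.99]]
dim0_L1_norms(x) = [0.0, 0.11, 0.01]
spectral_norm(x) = 0.09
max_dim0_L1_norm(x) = 0.11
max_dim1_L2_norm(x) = 0.08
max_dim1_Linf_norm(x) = 0.08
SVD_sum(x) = [[0.0, -0.08, -0.01], [-0.00, 0.03, 0.00]] + [[-0.00, 0.00, -0.0], [-0.0, 0.00, -0.00]]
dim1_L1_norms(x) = [0.09, 0.03]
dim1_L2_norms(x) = [0.08, 0.03]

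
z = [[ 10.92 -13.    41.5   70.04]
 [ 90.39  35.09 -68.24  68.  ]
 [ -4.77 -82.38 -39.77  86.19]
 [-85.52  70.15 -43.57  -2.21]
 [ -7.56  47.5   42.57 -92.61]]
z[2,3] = 86.19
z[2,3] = 86.19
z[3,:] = [-85.52, 70.15, -43.57, -2.21]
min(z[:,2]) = -68.24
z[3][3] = -2.21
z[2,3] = 86.19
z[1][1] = 35.09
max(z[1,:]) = 90.39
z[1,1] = 35.09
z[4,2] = 42.57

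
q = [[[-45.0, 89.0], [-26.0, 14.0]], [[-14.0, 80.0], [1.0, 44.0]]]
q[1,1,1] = 44.0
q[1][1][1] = 44.0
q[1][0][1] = 80.0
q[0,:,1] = [89.0, 14.0]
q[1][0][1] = 80.0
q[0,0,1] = 89.0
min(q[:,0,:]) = -45.0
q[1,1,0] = 1.0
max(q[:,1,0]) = 1.0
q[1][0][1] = 80.0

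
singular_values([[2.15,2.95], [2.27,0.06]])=[3.97, 1.66]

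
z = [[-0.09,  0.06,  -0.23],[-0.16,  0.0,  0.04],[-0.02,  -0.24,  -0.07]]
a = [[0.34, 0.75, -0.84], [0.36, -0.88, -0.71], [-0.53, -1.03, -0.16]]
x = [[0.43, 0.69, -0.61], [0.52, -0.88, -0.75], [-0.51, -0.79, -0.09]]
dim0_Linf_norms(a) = [0.53, 1.03, 0.84]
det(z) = -0.01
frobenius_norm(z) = 0.39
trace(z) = -0.16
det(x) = 0.60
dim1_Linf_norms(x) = [0.69, 0.88, 0.79]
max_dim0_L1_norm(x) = 2.36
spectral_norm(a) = 1.59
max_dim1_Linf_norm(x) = 0.88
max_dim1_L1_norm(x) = 2.15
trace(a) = -0.70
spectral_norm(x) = 1.40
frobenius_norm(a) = 2.04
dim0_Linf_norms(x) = [0.52, 0.88, 0.75]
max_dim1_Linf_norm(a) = 1.03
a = z + x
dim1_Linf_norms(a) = [0.84, 0.88, 1.03]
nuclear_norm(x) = 2.96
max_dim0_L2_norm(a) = 1.55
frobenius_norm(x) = 1.88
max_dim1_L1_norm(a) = 1.95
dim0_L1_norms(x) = [1.46, 2.36, 1.45]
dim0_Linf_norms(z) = [0.16, 0.24, 0.23]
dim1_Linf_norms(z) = [0.23, 0.16, 0.24]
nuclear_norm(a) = 3.23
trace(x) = -0.54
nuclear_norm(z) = 0.67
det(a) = 0.83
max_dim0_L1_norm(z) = 0.34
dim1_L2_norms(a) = [1.18, 1.19, 1.17]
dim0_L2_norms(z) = [0.18, 0.25, 0.24]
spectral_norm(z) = 0.26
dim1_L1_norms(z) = [0.38, 0.2, 0.33]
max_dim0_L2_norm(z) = 0.25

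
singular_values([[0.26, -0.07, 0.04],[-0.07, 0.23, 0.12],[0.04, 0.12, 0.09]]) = [0.33, 0.25, 0.0]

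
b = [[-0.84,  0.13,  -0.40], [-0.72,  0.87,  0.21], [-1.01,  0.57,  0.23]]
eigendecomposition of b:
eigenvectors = [[0.81, 0.07, -0.34],[0.25, -0.79, -0.61],[0.53, -0.61, 0.71]]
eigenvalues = [-1.06, 1.1, 0.22]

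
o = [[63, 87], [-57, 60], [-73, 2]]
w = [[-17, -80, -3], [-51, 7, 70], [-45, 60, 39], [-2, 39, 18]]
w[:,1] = [-80, 7, 60, 39]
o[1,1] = 60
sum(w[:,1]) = 26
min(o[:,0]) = -73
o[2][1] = 2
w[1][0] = -51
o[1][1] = 60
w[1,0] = -51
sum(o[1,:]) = 3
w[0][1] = -80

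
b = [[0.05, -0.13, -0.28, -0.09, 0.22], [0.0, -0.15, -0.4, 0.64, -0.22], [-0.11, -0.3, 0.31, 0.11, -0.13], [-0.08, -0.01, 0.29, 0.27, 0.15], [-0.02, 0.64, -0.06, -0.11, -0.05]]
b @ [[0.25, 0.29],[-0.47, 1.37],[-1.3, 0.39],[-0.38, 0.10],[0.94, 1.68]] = [[0.68, 0.09], [0.14, -0.67], [-0.45, -0.53], [-0.35, 0.36], [-0.23, 0.75]]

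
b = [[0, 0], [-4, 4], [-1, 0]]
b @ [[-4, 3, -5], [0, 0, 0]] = [[0, 0, 0], [16, -12, 20], [4, -3, 5]]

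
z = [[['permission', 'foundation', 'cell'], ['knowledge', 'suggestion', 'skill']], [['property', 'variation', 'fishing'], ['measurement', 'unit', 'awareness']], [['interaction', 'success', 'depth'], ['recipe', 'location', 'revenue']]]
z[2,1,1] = 'location'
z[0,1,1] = 'suggestion'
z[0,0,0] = 'permission'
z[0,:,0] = ['permission', 'knowledge']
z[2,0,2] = 'depth'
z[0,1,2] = 'skill'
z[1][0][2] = 'fishing'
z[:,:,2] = [['cell', 'skill'], ['fishing', 'awareness'], ['depth', 'revenue']]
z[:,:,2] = [['cell', 'skill'], ['fishing', 'awareness'], ['depth', 'revenue']]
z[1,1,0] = 'measurement'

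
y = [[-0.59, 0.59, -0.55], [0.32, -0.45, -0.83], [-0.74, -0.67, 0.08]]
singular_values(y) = [1.0, 1.0, 1.0]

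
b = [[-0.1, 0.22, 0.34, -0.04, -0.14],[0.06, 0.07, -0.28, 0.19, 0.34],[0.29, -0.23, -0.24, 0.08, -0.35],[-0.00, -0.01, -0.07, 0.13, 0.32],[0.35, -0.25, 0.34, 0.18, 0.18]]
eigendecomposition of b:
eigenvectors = [[0.61+0.00j, -0.10+0.24j, -0.10-0.24j, 0.57+0.00j, (-0.66+0j)], [(-0.32+0j), -0.21-0.51j, -0.21+0.51j, 0.81+0.00j, -0.54+0.00j], [(-0.72+0j), -0.03+0.37j, -0.03-0.37j, -0.05+0.00j, 0.05+0.00j], [(-0.05+0j), (0.02-0.41j), (0.02+0.41j), (0.11+0j), 0.51+0.00j], [(-0.05+0j), 0.57+0.00j, 0.57-0.00j, (0.03+0j), -0.12+0.00j]]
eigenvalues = [(-0.6+0j), (0.21+0.45j), (0.21-0.45j), (0.17+0j), (0.06+0j)]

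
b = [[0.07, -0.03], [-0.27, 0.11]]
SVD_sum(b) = [[0.07,-0.03],[-0.27,0.11]] + [[-0.0, -0.0],[-0.0, -0.00]]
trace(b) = 0.18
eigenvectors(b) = [[-0.38, 0.26],  [-0.92, -0.97]]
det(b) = -0.00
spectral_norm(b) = 0.30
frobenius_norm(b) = 0.30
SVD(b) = [[-0.25,0.97], [0.97,0.25]] @ diag([0.3013274595042155, 0.0013274595042155424]) @ [[-0.93,0.38], [-0.38,-0.93]]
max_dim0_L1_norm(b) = 0.34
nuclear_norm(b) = 0.30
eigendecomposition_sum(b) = [[-0.00,-0.00], [-0.00,-0.0]] + [[0.07, -0.03], [-0.27, 0.11]]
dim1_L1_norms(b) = [0.1, 0.38]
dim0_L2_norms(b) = [0.28, 0.11]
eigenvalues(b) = [-0.0, 0.18]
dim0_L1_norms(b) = [0.34, 0.14]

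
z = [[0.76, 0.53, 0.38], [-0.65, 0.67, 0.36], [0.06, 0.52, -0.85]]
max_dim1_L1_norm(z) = 1.68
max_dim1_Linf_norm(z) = 0.85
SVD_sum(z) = [[0.65, -0.15, 0.26], [-0.54, 0.13, -0.22], [-0.33, 0.08, -0.13]] + [[0.08, 0.67, 0.19], [0.08, 0.63, 0.18], [0.03, 0.26, 0.07]] + [[0.03, 0.02, -0.07],[-0.18, -0.09, 0.40],[0.36, 0.18, -0.79]]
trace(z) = 0.58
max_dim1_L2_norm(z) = 1.0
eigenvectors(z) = [[(0.7+0j),(0.7-0j),(-0.13+0j)], [(-0.02+0.68j),-0.02-0.68j,-0.26+0.00j], [0.09+0.18j,0.09-0.18j,(0.96+0j)]]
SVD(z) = [[-0.71,-0.70,0.08], [0.6,-0.66,-0.45], [0.37,-0.27,0.89]] @ diag([1.0027870924526026, 1.0000962455488491, 0.9973091530962461]) @ [[-0.91, 0.21, -0.37], [-0.11, -0.96, -0.27], [0.41, 0.21, -0.89]]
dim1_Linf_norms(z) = [0.76, 0.67, 0.85]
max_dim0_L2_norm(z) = 1.0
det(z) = -1.00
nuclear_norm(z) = 3.00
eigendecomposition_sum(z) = [[0.39+0.30j,(0.28-0.39j),(0.13-0.06j)], [(-0.31+0.37j),0.37+0.29j,0.06+0.13j], [-0.03+0.14j,0.14+0.03j,(0.03+0.03j)]] + [[0.39-0.30j, 0.28+0.39j, (0.13+0.06j)], [(-0.31-0.37j), (0.37-0.29j), 0.06-0.13j], [-0.03-0.14j, 0.14-0.03j, 0.03-0.03j]] + [[(-0.02-0j), -0.03-0.00j, 0.12+0.00j], [(-0.03-0j), -0.07-0.00j, 0.25+0.00j], [0.12+0.00j, 0.25+0.00j, -0.92-0.00j]]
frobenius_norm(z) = 1.73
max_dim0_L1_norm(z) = 1.72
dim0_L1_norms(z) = [1.47, 1.72, 1.59]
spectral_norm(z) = 1.00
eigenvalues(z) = [(0.79+0.62j), (0.79-0.62j), (-1+0j)]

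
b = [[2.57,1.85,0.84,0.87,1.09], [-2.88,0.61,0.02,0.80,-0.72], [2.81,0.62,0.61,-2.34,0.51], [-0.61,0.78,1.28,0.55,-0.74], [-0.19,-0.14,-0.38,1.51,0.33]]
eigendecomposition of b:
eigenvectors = [[-0.29-0.37j, -0.29+0.37j, (0.12+0.17j), 0.12-0.17j, -0.27+0.00j], [0.66+0.00j, (0.66-0j), -0.43+0.07j, (-0.43-0.07j), -0.27+0.00j], [-0.54-0.20j, (-0.54+0.2j), (0.72+0j), 0.72-0.00j, 0.52+0.00j], [-0.03+0.02j, (-0.03-0.02j), (-0.05-0.37j), -0.05+0.37j, -0.09+0.00j], [(0.1+0.01j), (0.1-0.01j), -0.31+0.10j, (-0.31-0.1j), 0.76+0.00j]]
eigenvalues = [(1.69+1.62j), (1.69-1.62j), (0.64+2.01j), (0.64-2.01j), 0j]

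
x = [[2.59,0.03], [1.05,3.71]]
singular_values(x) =[3.97, 2.41]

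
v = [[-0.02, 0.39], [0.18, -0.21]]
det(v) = -0.07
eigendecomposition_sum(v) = [[0.11, 0.12],  [0.05, 0.06]] + [[-0.13, 0.27], [0.13, -0.27]]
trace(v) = -0.23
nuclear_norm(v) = 0.60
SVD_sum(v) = [[-0.1, 0.37], [0.06, -0.24]] + [[0.08,0.02], [0.12,0.03]]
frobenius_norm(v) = 0.48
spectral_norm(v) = 0.46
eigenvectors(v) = [[0.90, -0.72], [0.43, 0.69]]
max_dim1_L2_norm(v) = 0.39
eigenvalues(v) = [0.17, -0.4]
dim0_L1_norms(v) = [0.2, 0.6]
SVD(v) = [[0.84,-0.54], [-0.54,-0.84]] @ diag([0.4561404927399705, 0.14469226269202168]) @ [[-0.25, 0.97],  [-0.97, -0.25]]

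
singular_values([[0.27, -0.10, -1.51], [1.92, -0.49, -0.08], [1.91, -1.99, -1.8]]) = [3.78, 1.54, 0.73]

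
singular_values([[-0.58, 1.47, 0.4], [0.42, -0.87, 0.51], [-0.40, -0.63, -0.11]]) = [1.91, 0.7, 0.54]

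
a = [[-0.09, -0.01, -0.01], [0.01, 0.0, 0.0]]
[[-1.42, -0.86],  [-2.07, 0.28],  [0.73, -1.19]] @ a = [[0.12, 0.01, 0.01], [0.19, 0.02, 0.02], [-0.08, -0.01, -0.01]]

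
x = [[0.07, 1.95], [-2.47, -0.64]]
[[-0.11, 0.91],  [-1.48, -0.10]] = x @ [[0.62,-0.08], [-0.08,0.47]]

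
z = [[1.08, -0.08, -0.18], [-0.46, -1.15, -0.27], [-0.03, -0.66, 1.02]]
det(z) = -1.55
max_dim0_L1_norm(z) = 1.89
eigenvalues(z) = [(-1.25+0j), (1.1+0.13j), (1.1-0.13j)]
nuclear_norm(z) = 3.53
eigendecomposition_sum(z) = [[-0.01-0.00j, (-0.07+0j), -0.01-0.00j], [-0.24-0.00j, (-1.19+0j), (-0.16-0j)], [(-0.07-0j), -0.35+0.00j, (-0.05-0j)]] + [[0.55+0.05j, (-0.01-0.2j), (-0.09+0.69j)], [(-0.11+0.05j), 0.02+0.04j, -0.05-0.14j], [(0.02-0.42j), -0.16+0.01j, (0.53+0.04j)]] + [[0.55-0.05j, (-0.01+0.2j), (-0.09-0.69j)], [-0.11-0.05j, (0.02-0.04j), (-0.05+0.14j)], [0.02+0.42j, -0.16-0.01j, 0.53-0.04j]]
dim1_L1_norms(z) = [1.34, 1.88, 1.71]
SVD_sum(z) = [[0.27, 0.43, -0.17], [-0.54, -0.86, 0.34], [-0.44, -0.7, 0.28]] + [[0.56, -0.18, 0.44], [-0.18, 0.06, -0.14], [0.57, -0.18, 0.45]] + [[0.25, -0.33, -0.45], [0.26, -0.34, -0.47], [-0.16, 0.22, 0.30]]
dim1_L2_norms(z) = [1.1, 1.27, 1.22]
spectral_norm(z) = 1.48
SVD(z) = [[-0.36, -0.69, -0.63], [0.72, 0.22, -0.65], [0.59, -0.69, 0.42]] @ diag([1.4793564197230515, 1.0750670634724597, 0.9720264360915783]) @ [[-0.5, -0.81, 0.32], [-0.76, 0.24, -0.6], [-0.41, 0.54, 0.74]]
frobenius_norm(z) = 2.07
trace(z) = 0.95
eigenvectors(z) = [[(0.05+0j), (0.78+0j), 0.78-0.00j], [(0.96+0j), -0.15+0.08j, (-0.15-0.08j)], [(0.28+0j), -0.03-0.60j, -0.03+0.60j]]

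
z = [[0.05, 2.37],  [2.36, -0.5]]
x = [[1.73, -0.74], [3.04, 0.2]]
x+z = [[1.78,1.63], [5.4,-0.30]]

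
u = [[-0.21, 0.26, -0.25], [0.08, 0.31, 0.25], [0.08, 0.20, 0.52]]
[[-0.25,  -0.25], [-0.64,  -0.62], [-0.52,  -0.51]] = u @ [[-0.59, -0.58],  [-1.69, -1.66],  [-0.26, -0.25]]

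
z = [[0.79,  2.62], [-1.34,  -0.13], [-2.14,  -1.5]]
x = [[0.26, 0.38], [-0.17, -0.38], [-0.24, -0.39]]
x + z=[[1.05, 3.00],  [-1.51, -0.51],  [-2.38, -1.89]]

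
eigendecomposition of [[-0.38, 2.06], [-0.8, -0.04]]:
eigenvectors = [[(0.85+0j), (0.85-0j)], [(0.07+0.52j), 0.07-0.52j]]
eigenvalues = [(-0.21+1.27j), (-0.21-1.27j)]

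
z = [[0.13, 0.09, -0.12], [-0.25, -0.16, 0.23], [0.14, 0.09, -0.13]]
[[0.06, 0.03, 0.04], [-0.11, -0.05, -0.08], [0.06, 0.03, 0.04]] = z @ [[0.01,  0.01,  0.29], [0.14,  0.32,  0.01], [-0.37,  0.02,  -0.02]]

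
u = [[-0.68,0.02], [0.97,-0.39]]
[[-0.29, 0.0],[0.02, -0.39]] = u@[[0.46, 0.03], [1.08, 1.07]]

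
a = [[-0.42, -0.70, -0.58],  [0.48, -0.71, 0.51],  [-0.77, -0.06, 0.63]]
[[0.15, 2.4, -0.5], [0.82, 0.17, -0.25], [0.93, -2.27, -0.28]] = a @ [[-0.39, 0.83, 0.31],[-0.75, -1.65, 0.55],[0.93, -2.74, -0.02]]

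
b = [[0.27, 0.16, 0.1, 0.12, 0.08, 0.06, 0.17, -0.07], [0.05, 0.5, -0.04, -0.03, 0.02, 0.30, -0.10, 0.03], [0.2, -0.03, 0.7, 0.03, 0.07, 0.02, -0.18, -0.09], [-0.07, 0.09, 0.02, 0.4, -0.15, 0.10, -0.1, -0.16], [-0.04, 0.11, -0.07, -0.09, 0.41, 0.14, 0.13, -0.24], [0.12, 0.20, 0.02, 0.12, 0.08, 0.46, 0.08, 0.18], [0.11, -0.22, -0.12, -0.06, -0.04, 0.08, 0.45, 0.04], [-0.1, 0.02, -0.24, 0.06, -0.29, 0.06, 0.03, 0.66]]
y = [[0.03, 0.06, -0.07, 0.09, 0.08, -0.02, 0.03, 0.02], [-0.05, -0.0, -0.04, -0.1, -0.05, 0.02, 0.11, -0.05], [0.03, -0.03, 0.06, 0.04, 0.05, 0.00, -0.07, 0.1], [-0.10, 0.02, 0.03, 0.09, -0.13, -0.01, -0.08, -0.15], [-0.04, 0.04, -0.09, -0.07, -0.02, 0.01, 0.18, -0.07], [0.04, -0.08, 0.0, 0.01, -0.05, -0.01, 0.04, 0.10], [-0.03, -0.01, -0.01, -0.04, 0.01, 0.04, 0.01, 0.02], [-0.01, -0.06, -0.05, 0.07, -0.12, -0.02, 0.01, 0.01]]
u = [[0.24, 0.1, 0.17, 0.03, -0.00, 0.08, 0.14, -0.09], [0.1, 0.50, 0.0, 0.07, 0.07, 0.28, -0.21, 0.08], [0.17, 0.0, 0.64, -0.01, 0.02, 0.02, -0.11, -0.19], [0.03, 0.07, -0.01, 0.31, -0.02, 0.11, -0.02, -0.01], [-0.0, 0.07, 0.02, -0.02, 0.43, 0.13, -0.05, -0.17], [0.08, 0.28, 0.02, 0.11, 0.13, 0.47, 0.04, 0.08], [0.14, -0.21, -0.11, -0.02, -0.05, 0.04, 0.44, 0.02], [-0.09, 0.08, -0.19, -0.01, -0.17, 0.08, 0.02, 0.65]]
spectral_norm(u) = 0.94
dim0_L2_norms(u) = [0.36, 0.63, 0.7, 0.34, 0.49, 0.59, 0.52, 0.71]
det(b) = 0.00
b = y + u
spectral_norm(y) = 0.32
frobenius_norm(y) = 0.50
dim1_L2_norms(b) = [0.41, 0.6, 0.76, 0.49, 0.54, 0.57, 0.54, 0.77]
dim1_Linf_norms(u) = [0.24, 0.5, 0.64, 0.31, 0.43, 0.47, 0.44, 0.65]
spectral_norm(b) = 0.98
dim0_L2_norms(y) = [0.14, 0.13, 0.15, 0.2, 0.21, 0.06, 0.24, 0.23]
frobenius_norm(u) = 1.58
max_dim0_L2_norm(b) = 0.76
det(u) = 0.00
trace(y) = 0.17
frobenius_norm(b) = 1.69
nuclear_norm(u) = 3.68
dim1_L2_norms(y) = [0.16, 0.18, 0.16, 0.26, 0.23, 0.15, 0.07, 0.16]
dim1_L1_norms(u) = [0.85, 1.31, 1.16, 0.58, 0.89, 1.21, 1.03, 1.29]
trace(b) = 3.85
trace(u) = 3.68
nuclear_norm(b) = 4.11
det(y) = -0.00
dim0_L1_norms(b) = [0.96, 1.33, 1.31, 0.91, 1.14, 1.22, 1.24, 1.47]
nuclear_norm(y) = 1.07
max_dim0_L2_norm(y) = 0.24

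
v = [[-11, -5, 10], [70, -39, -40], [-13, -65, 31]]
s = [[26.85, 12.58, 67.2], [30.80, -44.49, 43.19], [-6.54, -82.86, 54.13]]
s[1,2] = 43.19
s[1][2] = 43.19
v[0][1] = -5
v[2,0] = -13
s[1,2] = 43.19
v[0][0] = -11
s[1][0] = 30.8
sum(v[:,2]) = 1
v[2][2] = 31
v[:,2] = [10, -40, 31]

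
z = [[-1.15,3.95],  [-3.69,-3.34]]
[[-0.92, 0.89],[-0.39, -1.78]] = z @[[0.25,0.22],[-0.16,0.29]]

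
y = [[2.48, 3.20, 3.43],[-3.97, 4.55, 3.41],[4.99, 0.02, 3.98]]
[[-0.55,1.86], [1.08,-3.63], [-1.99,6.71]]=y@[[-0.20,0.67],[0.25,-0.85],[-0.25,0.85]]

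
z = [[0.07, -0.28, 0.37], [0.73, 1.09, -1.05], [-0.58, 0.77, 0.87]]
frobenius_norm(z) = 2.17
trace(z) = 2.03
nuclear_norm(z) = 3.27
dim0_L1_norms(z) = [1.38, 2.14, 2.29]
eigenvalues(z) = [(0.33+0j), (0.85+1.02j), (0.85-1.02j)]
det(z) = 0.57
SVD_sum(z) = [[-0.18, -0.17, 0.28], [0.78, 0.75, -1.23], [-0.27, -0.26, 0.43]] + [[0.03, -0.11, -0.05], [-0.10, 0.34, 0.14], [-0.31, 1.03, 0.43]] + [[0.21, 0.01, 0.14], [0.05, 0.0, 0.03], [0.01, 0.00, 0.0]]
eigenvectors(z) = [[(0.77+0j),-0.25+0.01j,(-0.25-0.01j)], [(0.13+0j),0.70+0.00j,0.70-0.00j], [0.63+0.00j,(-0.02-0.67j),-0.02+0.67j]]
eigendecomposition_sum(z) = [[(0.3-0j),(0.11+0j),0j], [(0.05-0j),(0.02+0j),0j], [(0.25-0j),(0.09+0j),0.00+0.00j]] + [[(-0.12+0.15j), -0.19-0.13j, 0.18-0.16j], [0.34-0.42j, (0.54+0.37j), -0.53+0.44j], [(-0.41-0.32j), (0.34-0.52j), 0.43+0.50j]] + [[(-0.12-0.15j), (-0.19+0.13j), 0.18+0.16j], [0.34+0.42j, 0.54-0.37j, (-0.53-0.44j)], [-0.41+0.32j, (0.34+0.52j), 0.43-0.50j]]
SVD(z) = [[-0.21, 0.1, -0.97], [0.92, -0.31, -0.23], [-0.32, -0.95, -0.03]] @ diag([1.7733161209414043, 1.2315048775367603, 0.2620031904624423]) @ [[0.48,0.46,-0.75], [0.27,-0.89,-0.37], [-0.84,-0.02,-0.55]]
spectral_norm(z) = 1.77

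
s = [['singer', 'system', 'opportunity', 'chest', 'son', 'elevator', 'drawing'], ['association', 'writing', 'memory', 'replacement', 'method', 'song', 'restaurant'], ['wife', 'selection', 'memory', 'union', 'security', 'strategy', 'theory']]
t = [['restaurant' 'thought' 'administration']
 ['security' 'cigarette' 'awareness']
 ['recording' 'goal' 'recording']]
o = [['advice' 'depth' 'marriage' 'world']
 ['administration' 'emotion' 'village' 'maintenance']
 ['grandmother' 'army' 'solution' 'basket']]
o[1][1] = 'emotion'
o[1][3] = 'maintenance'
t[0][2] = 'administration'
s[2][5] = 'strategy'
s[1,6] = 'restaurant'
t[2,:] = ['recording', 'goal', 'recording']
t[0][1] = 'thought'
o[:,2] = ['marriage', 'village', 'solution']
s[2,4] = 'security'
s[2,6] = 'theory'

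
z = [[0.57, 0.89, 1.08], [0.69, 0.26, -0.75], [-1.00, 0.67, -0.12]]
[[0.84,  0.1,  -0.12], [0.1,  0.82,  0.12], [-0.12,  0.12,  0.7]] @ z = [[0.67, 0.69, 0.85], [0.5, 0.38, -0.52], [-0.69, 0.39, -0.3]]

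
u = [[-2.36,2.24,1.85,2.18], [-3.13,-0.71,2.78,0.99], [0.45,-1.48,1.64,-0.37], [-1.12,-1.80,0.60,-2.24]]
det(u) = -26.91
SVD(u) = [[-0.70, 0.40, 0.10, 0.58], [-0.71, -0.39, -0.03, -0.58], [-0.04, -0.42, -0.82, 0.38], [0.02, -0.71, 0.56, 0.42]] @ diag([5.661092948994679, 4.178306668401039, 1.706623982838068, 0.6664942526684569]) @ [[0.68, -0.18, -0.59, -0.40],[0.21, 0.74, -0.35, 0.54],[-0.66, 0.26, -0.54, -0.45],[0.24, 0.59, 0.49, -0.59]]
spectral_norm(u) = 5.66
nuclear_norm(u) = 12.21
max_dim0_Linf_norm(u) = 3.13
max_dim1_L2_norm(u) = 4.36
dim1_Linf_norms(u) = [2.36, 3.13, 1.64, 2.24]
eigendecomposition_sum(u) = [[(-1.33+1.2j), (1.25+1.1j), 0.54-0.99j, 1.07+0.56j], [(-1.87-0.32j), -0.10+1.76j, 1.17-0.20j, 0.24+1.26j], [(-0.1-0.51j), -0.46+0.15j, 0.17+0.28j, (-0.3+0.18j)], [(-0.22-1.31j), -1.19+0.34j, (0.4+0.73j), -0.78+0.45j]] + [[-1.33-1.20j, 1.25-1.10j, 0.54+0.99j, (1.07-0.56j)], [-1.87+0.32j, -0.10-1.76j, 1.17+0.20j, 0.24-1.26j], [(-0.1+0.51j), (-0.46-0.15j), (0.17-0.28j), -0.30-0.18j], [(-0.22+1.31j), -1.19-0.34j, 0.40-0.73j, (-0.78-0.45j)]] + [[0.00-0.00j, (-0+0j), -0.00+0.00j, (0.01+0j)], [(0.44-0j), -0.37+0.00j, -0.03+0.00j, 0.50+0.00j], [0.16-0.00j, (-0.13+0j), -0.01+0.00j, 0.18+0.00j], [-0.58+0.00j, (0.49-0j), (0.04-0j), (-0.67-0j)]] + [[(0.29-0j), -0.25+0.00j, (0.77+0j), (0.03+0j)],[(0.17-0j), (-0.15+0j), (0.47+0j), 0.02+0.00j],[(0.49-0j), (-0.43+0j), (1.32+0j), (0.04+0j)],[-0.09+0.00j, (0.08-0j), (-0.25-0j), -0.01-0.00j]]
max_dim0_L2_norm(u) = 4.1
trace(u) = -3.67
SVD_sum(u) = [[-2.69, 0.73, 2.34, 1.59], [-2.73, 0.74, 2.37, 1.61], [-0.16, 0.04, 0.14, 0.10], [0.08, -0.02, -0.07, -0.05]] + [[0.35, 1.24, -0.59, 0.9], [-0.34, -1.2, 0.57, -0.87], [-0.37, -1.31, 0.62, -0.95], [-0.63, -2.2, 1.04, -1.60]] + [[-0.11, 0.04, -0.09, -0.08], [0.04, -0.01, 0.03, 0.03], [0.93, -0.37, 0.75, 0.63], [-0.63, 0.25, -0.52, -0.43]] + [[0.09, 0.23, 0.19, -0.23],[-0.09, -0.23, -0.19, 0.23],[0.06, 0.15, 0.13, -0.15],[0.07, 0.17, 0.14, -0.16]]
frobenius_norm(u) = 7.27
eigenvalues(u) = [(-2.04+3.69j), (-2.04-3.69j), (-1.04+0j), (1.45+0j)]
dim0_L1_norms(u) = [7.06, 6.23, 6.87, 5.78]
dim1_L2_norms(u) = [4.33, 4.36, 2.28, 3.14]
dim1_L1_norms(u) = [8.63, 7.61, 3.94, 5.76]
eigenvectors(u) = [[(-0.37+0.47j), -0.37-0.47j, -0.01+0.00j, -0.48+0.00j], [-0.64+0.00j, -0.64-0.00j, (-0.59+0j), (-0.29+0j)], [(-0.06-0.16j), (-0.06+0.16j), (-0.21+0j), -0.82+0.00j], [-0.15-0.42j, -0.15+0.42j, (0.78+0j), (0.15+0j)]]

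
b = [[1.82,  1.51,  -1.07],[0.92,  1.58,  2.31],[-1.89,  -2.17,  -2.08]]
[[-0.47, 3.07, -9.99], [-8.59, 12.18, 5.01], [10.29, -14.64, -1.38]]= b @[[-3.41, 2.45, -1.81], [1.43, 1.43, -1.61], [-3.34, 3.32, 3.99]]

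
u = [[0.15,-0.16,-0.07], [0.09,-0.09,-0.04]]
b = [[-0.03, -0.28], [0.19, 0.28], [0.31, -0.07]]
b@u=[[-0.03, 0.03, 0.01], [0.05, -0.06, -0.02], [0.04, -0.04, -0.02]]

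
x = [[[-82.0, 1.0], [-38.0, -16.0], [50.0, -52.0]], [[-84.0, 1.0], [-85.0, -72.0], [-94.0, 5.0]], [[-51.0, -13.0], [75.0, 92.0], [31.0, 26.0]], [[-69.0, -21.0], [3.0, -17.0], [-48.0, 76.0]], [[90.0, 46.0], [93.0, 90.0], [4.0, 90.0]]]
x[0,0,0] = -82.0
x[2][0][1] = -13.0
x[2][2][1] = 26.0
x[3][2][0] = -48.0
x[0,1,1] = -16.0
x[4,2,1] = 90.0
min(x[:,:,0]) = -94.0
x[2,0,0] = -51.0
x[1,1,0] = -85.0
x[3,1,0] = 3.0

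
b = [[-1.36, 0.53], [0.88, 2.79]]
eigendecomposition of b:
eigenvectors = [[-0.98,  -0.12],[0.2,  -0.99]]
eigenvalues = [-1.47, 2.9]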